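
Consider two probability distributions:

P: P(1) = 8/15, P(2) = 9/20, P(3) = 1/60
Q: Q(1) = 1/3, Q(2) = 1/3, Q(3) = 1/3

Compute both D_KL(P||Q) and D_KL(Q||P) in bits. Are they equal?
D_KL(P||Q) = 0.4844 bits, D_KL(Q||P) = 1.0703 bits. No, they are not equal.

D_KL(P||Q) = Σ P(x) log₂(P(x)/Q(x))

Computing term by term:
  P(1)·log₂(P(1)/Q(1)) = (8/15)·log₂((8/15)/(1/3)) = 0.36164
  P(2)·log₂(P(2)/Q(2)) = (9/20)·log₂((9/20)/(1/3)) = 0.19483
  P(3)·log₂(P(3)/Q(3)) = (1/60)·log₂((1/60)/(1/3)) = -0.07203

D_KL(P||Q) = 0.36164 + 0.19483 - 0.07203 = 0.48444 ≈ 0.4844 bits

D_KL(Q||P) = Σ Q(x) log₂(Q(x)/P(x))

Computing term by term:
  Q(1)·log₂(Q(1)/P(1)) = (1/3)·log₂((1/3)/(8/15)) = -0.22602
  Q(2)·log₂(Q(2)/P(2)) = (1/3)·log₂((1/3)/(9/20)) = -0.14432
  Q(3)·log₂(Q(3)/P(3)) = (1/3)·log₂((1/3)/(1/60)) = 1.44064

D_KL(Q||P) = -0.22602 - 0.14432 + 1.44064 = 1.07030 ≈ 1.0703 bits

These are NOT equal (difference: 0.5859 bits). KL divergence is asymmetric: D_KL(P||Q) ≠ D_KL(Q||P) in general.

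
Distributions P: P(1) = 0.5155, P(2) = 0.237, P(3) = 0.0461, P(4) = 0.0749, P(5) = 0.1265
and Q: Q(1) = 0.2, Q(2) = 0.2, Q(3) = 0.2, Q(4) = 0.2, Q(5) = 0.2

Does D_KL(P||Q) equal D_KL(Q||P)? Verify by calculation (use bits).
D_KL(P||Q) = 0.4749 bits, D_KL(Q||P) = 0.5168 bits. No — D_KL(P||Q) ≠ D_KL(Q||P) for this pair.

D_KL(P||Q) = Σ P(x) log₂(P(x)/Q(x))

Computing term by term:
  P(1)·log₂(P(1)/Q(1)) = 0.5155·log₂(0.5155/0.2) = 0.70416
  P(2)·log₂(P(2)/Q(2)) = 0.237·log₂(0.237/0.2) = 0.05804
  P(3)·log₂(P(3)/Q(3)) = 0.0461·log₂(0.0461/0.2) = -0.09760
  P(4)·log₂(P(4)/Q(4)) = 0.0749·log₂(0.0749/0.2) = -0.10613
  P(5)·log₂(P(5)/Q(5)) = 0.1265·log₂(0.1265/0.2) = -0.08360

D_KL(P||Q) = 0.70416 + 0.05804 - 0.09760 - 0.10613 - 0.08360 = 0.47487 ≈ 0.4749 bits

D_KL(Q||P) = Σ Q(x) log₂(Q(x)/P(x))

Computing term by term:
  Q(1)·log₂(Q(1)/P(1)) = 0.2·log₂(0.2/0.5155) = -0.27319
  Q(2)·log₂(Q(2)/P(2)) = 0.2·log₂(0.2/0.237) = -0.04898
  Q(3)·log₂(Q(3)/P(3)) = 0.2·log₂(0.2/0.0461) = 0.42343
  Q(4)·log₂(Q(4)/P(4)) = 0.2·log₂(0.2/0.0749) = 0.28339
  Q(5)·log₂(Q(5)/P(5)) = 0.2·log₂(0.2/0.1265) = 0.13217

D_KL(Q||P) = -0.27319 - 0.04898 + 0.42343 + 0.28339 + 0.13217 = 0.51682 ≈ 0.5168 bits

These are NOT equal (difference: 0.0419 bits). KL divergence is asymmetric: D_KL(P||Q) ≠ D_KL(Q||P) in general.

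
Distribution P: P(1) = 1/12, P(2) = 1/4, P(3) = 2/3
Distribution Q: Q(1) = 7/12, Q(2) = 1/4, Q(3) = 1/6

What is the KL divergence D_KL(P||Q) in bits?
1.0994 bits

D_KL(P||Q) = Σ P(x) log₂(P(x)/Q(x))

Computing term by term:
  P(1)·log₂(P(1)/Q(1)) = (1/12)·log₂((1/12)/(7/12)) = -0.23395
  P(2)·log₂(P(2)/Q(2)) = (1/4)·log₂((1/4)/(1/4)) = 0.00000
  P(3)·log₂(P(3)/Q(3)) = (2/3)·log₂((2/3)/(1/6)) = 1.33333

D_KL(P||Q) = -0.23395 + 0.00000 + 1.33333 = 1.09938 ≈ 1.0994 bits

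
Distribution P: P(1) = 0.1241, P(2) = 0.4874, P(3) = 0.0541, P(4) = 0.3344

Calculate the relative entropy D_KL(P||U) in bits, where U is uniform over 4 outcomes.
0.3649 bits

U(i) = 1/4 for all i

D_KL(P||U) = Σ P(x) log₂(P(x) / (1/4))
           = Σ P(x) log₂(P(x)) + log₂(4)
           = log₂(4) - H(P)

H(P) = -Σ P(x) log₂(P(x)):
  -P(1)·log₂(P(1)) = -(0.1241)·log₂(0.1241) = 0.37359
  -P(2)·log₂(P(2)) = -(0.4874)·log₂(0.4874) = 0.50535
  -P(3)·log₂(P(3)) = -(0.0541)·log₂(0.0541) = 0.22767
  -P(4)·log₂(P(4)) = -(0.3344)·log₂(0.3344) = 0.52847
H(P) = 0.37359 + 0.50535 + 0.22767 + 0.52847 = 1.63508 bits

log₂(4) = 2.00000 bits

D_KL(P||U) = 2.00000 - 1.63508 = 0.36492 ≈ 0.3649 bits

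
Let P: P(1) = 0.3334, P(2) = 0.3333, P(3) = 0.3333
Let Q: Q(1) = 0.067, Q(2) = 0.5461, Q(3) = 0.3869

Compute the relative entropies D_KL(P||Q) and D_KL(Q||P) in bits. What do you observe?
D_KL(P||Q) = 0.4627 bits, D_KL(Q||P) = 0.3171 bits. The two directions give different values (D_KL(P||Q) exceeds D_KL(Q||P) by 0.1456 bits): KL divergence is asymmetric.

D_KL(P||Q) = Σ P(x) log₂(P(x)/Q(x))

Computing term by term:
  P(1)·log₂(P(1)/Q(1)) = 0.3334·log₂(0.3334/0.067) = 0.77183
  P(2)·log₂(P(2)/Q(2)) = 0.3333·log₂(0.3333/0.5461) = -0.23742
  P(3)·log₂(P(3)/Q(3)) = 0.3333·log₂(0.3333/0.3869) = -0.07171

D_KL(P||Q) = 0.77183 - 0.23742 - 0.07171 = 0.46270 ≈ 0.4627 bits

D_KL(Q||P) = Σ Q(x) log₂(Q(x)/P(x))

Computing term by term:
  Q(1)·log₂(Q(1)/P(1)) = 0.067·log₂(0.067/0.3334) = -0.15511
  Q(2)·log₂(Q(2)/P(2)) = 0.5461·log₂(0.5461/0.3333) = 0.38901
  Q(3)·log₂(Q(3)/P(3)) = 0.3869·log₂(0.3869/0.3333) = 0.08324

D_KL(Q||P) = -0.15511 + 0.38901 + 0.08324 = 0.31714 ≈ 0.3171 bits

These are NOT equal (difference: 0.1456 bits). KL divergence is asymmetric: D_KL(P||Q) ≠ D_KL(Q||P) in general.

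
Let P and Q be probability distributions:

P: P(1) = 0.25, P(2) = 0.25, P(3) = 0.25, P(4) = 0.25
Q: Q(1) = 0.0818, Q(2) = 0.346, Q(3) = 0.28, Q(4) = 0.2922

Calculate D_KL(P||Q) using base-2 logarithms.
0.1886 bits

D_KL(P||Q) = Σ P(x) log₂(P(x)/Q(x))

Computing term by term:
  P(1)·log₂(P(1)/Q(1)) = 0.25·log₂(0.25/0.0818) = 0.40294
  P(2)·log₂(P(2)/Q(2)) = 0.25·log₂(0.25/0.346) = -0.11721
  P(3)·log₂(P(3)/Q(3)) = 0.25·log₂(0.25/0.28) = -0.04087
  P(4)·log₂(P(4)/Q(4)) = 0.25·log₂(0.25/0.2922) = -0.05626

D_KL(P||Q) = 0.40294 - 0.11721 - 0.04087 - 0.05626 = 0.18860 ≈ 0.1886 bits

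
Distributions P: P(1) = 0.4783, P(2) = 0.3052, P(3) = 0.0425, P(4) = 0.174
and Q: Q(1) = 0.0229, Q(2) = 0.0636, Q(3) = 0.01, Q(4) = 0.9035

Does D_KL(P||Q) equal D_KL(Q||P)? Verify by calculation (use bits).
D_KL(P||Q) = 2.4629 bits, D_KL(Q||P) = 1.8819 bits. No — D_KL(P||Q) ≠ D_KL(Q||P) for this pair.

D_KL(P||Q) = Σ P(x) log₂(P(x)/Q(x))

Computing term by term:
  P(1)·log₂(P(1)/Q(1)) = 0.4783·log₂(0.4783/0.0229) = 2.09710
  P(2)·log₂(P(2)/Q(2)) = 0.3052·log₂(0.3052/0.0636) = 0.69056
  P(3)·log₂(P(3)/Q(3)) = 0.0425·log₂(0.0425/0.01) = 0.08872
  P(4)·log₂(P(4)/Q(4)) = 0.174·log₂(0.174/0.9035) = -0.41350

D_KL(P||Q) = 2.09710 + 0.69056 + 0.08872 - 0.41350 = 2.46288 ≈ 2.4629 bits

D_KL(Q||P) = Σ Q(x) log₂(Q(x)/P(x))

Computing term by term:
  Q(1)·log₂(Q(1)/P(1)) = 0.0229·log₂(0.0229/0.4783) = -0.10040
  Q(2)·log₂(Q(2)/P(2)) = 0.0636·log₂(0.0636/0.3052) = -0.14390
  Q(3)·log₂(Q(3)/P(3)) = 0.01·log₂(0.01/0.0425) = -0.02087
  Q(4)·log₂(Q(4)/P(4)) = 0.9035·log₂(0.9035/0.174) = 2.14711

D_KL(Q||P) = -0.10040 - 0.14390 - 0.02087 + 2.14711 = 1.88194 ≈ 1.8819 bits

These are NOT equal (difference: 0.5810 bits). KL divergence is asymmetric: D_KL(P||Q) ≠ D_KL(Q||P) in general.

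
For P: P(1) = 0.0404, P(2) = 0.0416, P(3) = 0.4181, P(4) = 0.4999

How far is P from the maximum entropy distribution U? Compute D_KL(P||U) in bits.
0.5961 bits

U(i) = 1/4 for all i

D_KL(P||U) = Σ P(x) log₂(P(x) / (1/4))
           = Σ P(x) log₂(P(x)) + log₂(4)
           = log₂(4) - H(P)

H(P) = -Σ P(x) log₂(P(x)):
  -P(1)·log₂(P(1)) = -(0.0404)·log₂(0.0404) = 0.18703
  -P(2)·log₂(P(2)) = -(0.0416)·log₂(0.0416) = 0.19083
  -P(3)·log₂(P(3)) = -(0.4181)·log₂(0.4181) = 0.52600
  -P(4)·log₂(P(4)) = -(0.4999)·log₂(0.4999) = 0.50004
H(P) = 0.18703 + 0.19083 + 0.52600 + 0.50004 = 1.40390 bits

log₂(4) = 2.00000 bits

D_KL(P||U) = 2.00000 - 1.40390 = 0.59610 ≈ 0.5961 bits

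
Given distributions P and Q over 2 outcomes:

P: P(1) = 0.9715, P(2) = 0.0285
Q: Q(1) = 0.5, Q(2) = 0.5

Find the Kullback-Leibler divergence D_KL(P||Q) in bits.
0.8132 bits

D_KL(P||Q) = Σ P(x) log₂(P(x)/Q(x))

Computing term by term:
  P(1)·log₂(P(1)/Q(1)) = 0.9715·log₂(0.9715/0.5) = 0.93097
  P(2)·log₂(P(2)/Q(2)) = 0.0285·log₂(0.0285/0.5) = -0.11779

D_KL(P||Q) = 0.93097 - 0.11779 = 0.81318 ≈ 0.8132 bits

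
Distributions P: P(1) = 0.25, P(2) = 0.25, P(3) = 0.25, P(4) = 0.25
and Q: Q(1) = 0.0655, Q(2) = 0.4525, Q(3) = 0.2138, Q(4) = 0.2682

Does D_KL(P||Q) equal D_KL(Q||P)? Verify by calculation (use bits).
D_KL(P||Q) = 0.3002 bits, D_KL(Q||P) = 0.2397 bits. No — D_KL(P||Q) ≠ D_KL(Q||P) for this pair.

D_KL(P||Q) = Σ P(x) log₂(P(x)/Q(x))

Computing term by term:
  P(1)·log₂(P(1)/Q(1)) = 0.25·log₂(0.25/0.0655) = 0.48309
  P(2)·log₂(P(2)/Q(2)) = 0.25·log₂(0.25/0.4525) = -0.21400
  P(3)·log₂(P(3)/Q(3)) = 0.25·log₂(0.25/0.2138) = 0.05642
  P(4)·log₂(P(4)/Q(4)) = 0.25·log₂(0.25/0.2682) = -0.02535

D_KL(P||Q) = 0.48309 - 0.21400 + 0.05642 - 0.02535 = 0.30016 ≈ 0.3002 bits

D_KL(Q||P) = Σ Q(x) log₂(Q(x)/P(x))

Computing term by term:
  Q(1)·log₂(Q(1)/P(1)) = 0.0655·log₂(0.0655/0.25) = -0.12657
  Q(2)·log₂(Q(2)/P(2)) = 0.4525·log₂(0.4525/0.25) = 0.38734
  Q(3)·log₂(Q(3)/P(3)) = 0.2138·log₂(0.2138/0.25) = -0.04825
  Q(4)·log₂(Q(4)/P(4)) = 0.2682·log₂(0.2682/0.25) = 0.02719

D_KL(Q||P) = -0.12657 + 0.38734 - 0.04825 + 0.02719 = 0.23971 ≈ 0.2397 bits

These are NOT equal (difference: 0.0605 bits). KL divergence is asymmetric: D_KL(P||Q) ≠ D_KL(Q||P) in general.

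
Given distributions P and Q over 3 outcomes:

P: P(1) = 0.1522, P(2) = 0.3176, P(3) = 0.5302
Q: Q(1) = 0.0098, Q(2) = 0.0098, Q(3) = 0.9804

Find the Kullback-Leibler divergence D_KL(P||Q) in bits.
1.7259 bits

D_KL(P||Q) = Σ P(x) log₂(P(x)/Q(x))

Computing term by term:
  P(1)·log₂(P(1)/Q(1)) = 0.1522·log₂(0.1522/0.0098) = 0.60226
  P(2)·log₂(P(2)/Q(2)) = 0.3176·log₂(0.3176/0.0098) = 1.59381
  P(3)·log₂(P(3)/Q(3)) = 0.5302·log₂(0.5302/0.9804) = -0.47020

D_KL(P||Q) = 0.60226 + 1.59381 - 0.47020 = 1.72587 ≈ 1.7259 bits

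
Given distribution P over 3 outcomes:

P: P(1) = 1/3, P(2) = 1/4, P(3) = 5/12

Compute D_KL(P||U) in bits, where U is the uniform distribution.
0.0304 bits

U(i) = 1/3 for all i

D_KL(P||U) = Σ P(x) log₂(P(x) / (1/3))
           = Σ P(x) log₂(P(x)) + log₂(3)
           = log₂(3) - H(P)

H(P) = -Σ P(x) log₂(P(x)):
  -P(1)·log₂(P(1)) = -(1/3)·log₂(1/3) = 0.52832
  -P(2)·log₂(P(2)) = -(1/4)·log₂(1/4) = 0.50000
  -P(3)·log₂(P(3)) = -(5/12)·log₂(5/12) = 0.52626
H(P) = 0.52832 + 0.50000 + 0.52626 = 1.55458 bits

log₂(3) = 1.58496 bits

D_KL(P||U) = 1.58496 - 1.55458 = 0.03038 ≈ 0.0304 bits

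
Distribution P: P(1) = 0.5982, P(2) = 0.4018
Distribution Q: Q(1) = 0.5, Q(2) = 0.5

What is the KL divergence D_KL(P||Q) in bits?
0.0280 bits

D_KL(P||Q) = Σ P(x) log₂(P(x)/Q(x))

Computing term by term:
  P(1)·log₂(P(1)/Q(1)) = 0.5982·log₂(0.5982/0.5) = 0.15475
  P(2)·log₂(P(2)/Q(2)) = 0.4018·log₂(0.4018/0.5) = -0.12675

D_KL(P||Q) = 0.15475 - 0.12675 = 0.02800 ≈ 0.0280 bits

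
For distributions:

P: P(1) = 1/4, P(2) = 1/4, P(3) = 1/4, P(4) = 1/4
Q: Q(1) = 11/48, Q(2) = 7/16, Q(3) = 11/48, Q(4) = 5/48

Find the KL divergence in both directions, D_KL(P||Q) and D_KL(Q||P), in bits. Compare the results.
D_KL(P||Q) = 0.1767 bits, D_KL(Q||P) = 0.1641 bits. D_KL(P||Q) is larger than D_KL(Q||P) by 0.0126 bits; the two directions differ.

D_KL(P||Q) = Σ P(x) log₂(P(x)/Q(x))

Computing term by term:
  P(1)·log₂(P(1)/Q(1)) = (1/4)·log₂((1/4)/(11/48)) = 0.03138
  P(2)·log₂(P(2)/Q(2)) = (1/4)·log₂((1/4)/(7/16)) = -0.20184
  P(3)·log₂(P(3)/Q(3)) = (1/4)·log₂((1/4)/(11/48)) = 0.03138
  P(4)·log₂(P(4)/Q(4)) = (1/4)·log₂((1/4)/(5/48)) = 0.31576

D_KL(P||Q) = 0.03138 - 0.20184 + 0.03138 + 0.31576 = 0.17668 ≈ 0.1767 bits

D_KL(Q||P) = Σ Q(x) log₂(Q(x)/P(x))

Computing term by term:
  Q(1)·log₂(Q(1)/P(1)) = (11/48)·log₂((11/48)/(1/4)) = -0.02877
  Q(2)·log₂(Q(2)/P(2)) = (7/16)·log₂((7/16)/(1/4)) = 0.35322
  Q(3)·log₂(Q(3)/P(3)) = (11/48)·log₂((11/48)/(1/4)) = -0.02877
  Q(4)·log₂(Q(4)/P(4)) = (5/48)·log₂((5/48)/(1/4)) = -0.13157

D_KL(Q||P) = -0.02877 + 0.35322 - 0.02877 - 0.13157 = 0.16411 ≈ 0.1641 bits

These are NOT equal (difference: 0.0126 bits). KL divergence is asymmetric: D_KL(P||Q) ≠ D_KL(Q||P) in general.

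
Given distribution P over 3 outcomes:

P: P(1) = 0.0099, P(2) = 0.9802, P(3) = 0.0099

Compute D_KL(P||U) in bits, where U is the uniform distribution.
1.4248 bits

U(i) = 1/3 for all i

D_KL(P||U) = Σ P(x) log₂(P(x) / (1/3))
           = Σ P(x) log₂(P(x)) + log₂(3)
           = log₂(3) - H(P)

H(P) = -Σ P(x) log₂(P(x)):
  -P(1)·log₂(P(1)) = -(0.0099)·log₂(0.0099) = 0.06592
  -P(2)·log₂(P(2)) = -(0.9802)·log₂(0.9802) = 0.02828
  -P(3)·log₂(P(3)) = -(0.0099)·log₂(0.0099) = 0.06592
H(P) = 0.06592 + 0.02828 + 0.06592 = 0.16012 bits

log₂(3) = 1.58496 bits

D_KL(P||U) = 1.58496 - 0.16012 = 1.42484 ≈ 1.4248 bits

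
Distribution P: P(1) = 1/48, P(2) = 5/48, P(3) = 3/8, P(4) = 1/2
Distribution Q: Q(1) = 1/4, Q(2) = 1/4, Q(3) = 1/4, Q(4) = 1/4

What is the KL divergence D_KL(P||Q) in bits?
0.5131 bits

D_KL(P||Q) = Σ P(x) log₂(P(x)/Q(x))

Computing term by term:
  P(1)·log₂(P(1)/Q(1)) = (1/48)·log₂((1/48)/(1/4)) = -0.07469
  P(2)·log₂(P(2)/Q(2)) = (5/48)·log₂((5/48)/(1/4)) = -0.13157
  P(3)·log₂(P(3)/Q(3)) = (3/8)·log₂((3/8)/(1/4)) = 0.21936
  P(4)·log₂(P(4)/Q(4)) = (1/2)·log₂((1/2)/(1/4)) = 0.50000

D_KL(P||Q) = -0.07469 - 0.13157 + 0.21936 + 0.50000 = 0.51310 ≈ 0.5131 bits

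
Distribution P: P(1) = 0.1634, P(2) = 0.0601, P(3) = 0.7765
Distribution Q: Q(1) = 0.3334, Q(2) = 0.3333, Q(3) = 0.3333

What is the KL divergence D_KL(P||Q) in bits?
0.6308 bits

D_KL(P||Q) = Σ P(x) log₂(P(x)/Q(x))

Computing term by term:
  P(1)·log₂(P(1)/Q(1)) = 0.1634·log₂(0.1634/0.3334) = -0.16811
  P(2)·log₂(P(2)/Q(2)) = 0.0601·log₂(0.0601/0.3333) = -0.14853
  P(3)·log₂(P(3)/Q(3)) = 0.7765·log₂(0.7765/0.3333) = 0.94746

D_KL(P||Q) = -0.16811 - 0.14853 + 0.94746 = 0.63082 ≈ 0.6308 bits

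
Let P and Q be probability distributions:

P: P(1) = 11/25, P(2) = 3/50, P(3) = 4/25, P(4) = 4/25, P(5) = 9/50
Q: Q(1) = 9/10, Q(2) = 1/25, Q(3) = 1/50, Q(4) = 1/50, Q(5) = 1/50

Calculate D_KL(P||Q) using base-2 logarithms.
1.1114 bits

D_KL(P||Q) = Σ P(x) log₂(P(x)/Q(x))

Computing term by term:
  P(1)·log₂(P(1)/Q(1)) = (11/25)·log₂((11/25)/(9/10)) = -0.45427
  P(2)·log₂(P(2)/Q(2)) = (3/50)·log₂((3/50)/(1/25)) = 0.03510
  P(3)·log₂(P(3)/Q(3)) = (4/25)·log₂((4/25)/(1/50)) = 0.48000
  P(4)·log₂(P(4)/Q(4)) = (4/25)·log₂((4/25)/(1/50)) = 0.48000
  P(5)·log₂(P(5)/Q(5)) = (9/50)·log₂((9/50)/(1/50)) = 0.57059

D_KL(P||Q) = -0.45427 + 0.03510 + 0.48000 + 0.48000 + 0.57059 = 1.11142 ≈ 1.1114 bits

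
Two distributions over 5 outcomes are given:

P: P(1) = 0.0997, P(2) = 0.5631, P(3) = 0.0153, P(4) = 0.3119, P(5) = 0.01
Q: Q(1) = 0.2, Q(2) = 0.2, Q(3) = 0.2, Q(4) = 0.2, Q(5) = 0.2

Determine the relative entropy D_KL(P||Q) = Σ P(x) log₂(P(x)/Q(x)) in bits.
0.8408 bits

D_KL(P||Q) = Σ P(x) log₂(P(x)/Q(x))

Computing term by term:
  P(1)·log₂(P(1)/Q(1)) = 0.0997·log₂(0.0997/0.2) = -0.10013
  P(2)·log₂(P(2)/Q(2)) = 0.5631·log₂(0.5631/0.2) = 0.84093
  P(3)·log₂(P(3)/Q(3)) = 0.0153·log₂(0.0153/0.2) = -0.05674
  P(4)·log₂(P(4)/Q(4)) = 0.3119·log₂(0.3119/0.2) = 0.19995
  P(5)·log₂(P(5)/Q(5)) = 0.01·log₂(0.01/0.2) = -0.04322

D_KL(P||Q) = -0.10013 + 0.84093 - 0.05674 + 0.19995 - 0.04322 = 0.84079 ≈ 0.8408 bits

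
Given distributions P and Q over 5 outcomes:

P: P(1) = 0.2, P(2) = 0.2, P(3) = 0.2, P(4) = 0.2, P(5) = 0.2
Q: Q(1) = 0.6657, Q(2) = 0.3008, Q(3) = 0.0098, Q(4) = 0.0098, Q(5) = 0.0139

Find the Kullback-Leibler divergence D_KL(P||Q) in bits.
2.0451 bits

D_KL(P||Q) = Σ P(x) log₂(P(x)/Q(x))

Computing term by term:
  P(1)·log₂(P(1)/Q(1)) = 0.2·log₂(0.2/0.6657) = -0.34697
  P(2)·log₂(P(2)/Q(2)) = 0.2·log₂(0.2/0.3008) = -0.11776
  P(3)·log₂(P(3)/Q(3)) = 0.2·log₂(0.2/0.0098) = 0.87021
  P(4)·log₂(P(4)/Q(4)) = 0.2·log₂(0.2/0.0098) = 0.87021
  P(5)·log₂(P(5)/Q(5)) = 0.2·log₂(0.2/0.0139) = 0.76937

D_KL(P||Q) = -0.34697 - 0.11776 + 0.87021 + 0.87021 + 0.76937 = 2.04506 ≈ 2.0451 bits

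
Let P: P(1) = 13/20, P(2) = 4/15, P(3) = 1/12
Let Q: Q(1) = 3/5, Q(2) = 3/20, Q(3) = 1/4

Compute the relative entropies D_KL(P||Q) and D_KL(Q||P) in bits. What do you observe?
D_KL(P||Q) = 0.1643 bits, D_KL(Q||P) = 0.2024 bits. The two directions give different values (D_KL(Q||P) exceeds D_KL(P||Q) by 0.0381 bits): KL divergence is asymmetric.

D_KL(P||Q) = Σ P(x) log₂(P(x)/Q(x))

Computing term by term:
  P(1)·log₂(P(1)/Q(1)) = (13/20)·log₂((13/20)/(3/5)) = 0.07506
  P(2)·log₂(P(2)/Q(2)) = (4/15)·log₂((4/15)/(3/20)) = 0.22135
  P(3)·log₂(P(3)/Q(3)) = (1/12)·log₂((1/12)/(1/4)) = -0.13208

D_KL(P||Q) = 0.07506 + 0.22135 - 0.13208 = 0.16433 ≈ 0.1643 bits

D_KL(Q||P) = Σ Q(x) log₂(Q(x)/P(x))

Computing term by term:
  Q(1)·log₂(Q(1)/P(1)) = (3/5)·log₂((3/5)/(13/20)) = -0.06929
  Q(2)·log₂(Q(2)/P(2)) = (3/20)·log₂((3/20)/(4/15)) = -0.12451
  Q(3)·log₂(Q(3)/P(3)) = (1/4)·log₂((1/4)/(1/12)) = 0.39624

D_KL(Q||P) = -0.06929 - 0.12451 + 0.39624 = 0.20244 ≈ 0.2024 bits

These are NOT equal (difference: 0.0381 bits). KL divergence is asymmetric: D_KL(P||Q) ≠ D_KL(Q||P) in general.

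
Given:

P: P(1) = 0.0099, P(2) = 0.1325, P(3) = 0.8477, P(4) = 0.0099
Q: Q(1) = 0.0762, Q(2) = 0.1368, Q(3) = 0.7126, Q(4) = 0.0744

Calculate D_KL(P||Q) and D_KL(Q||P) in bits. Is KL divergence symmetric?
D_KL(P||Q) = 0.1483 bits, D_KL(Q||P) = 0.2687 bits. No, KL divergence is not symmetric.

D_KL(P||Q) = Σ P(x) log₂(P(x)/Q(x))

Computing term by term:
  P(1)·log₂(P(1)/Q(1)) = 0.0099·log₂(0.0099/0.0762) = -0.02915
  P(2)·log₂(P(2)/Q(2)) = 0.1325·log₂(0.1325/0.1368) = -0.00611
  P(3)·log₂(P(3)/Q(3)) = 0.8477·log₂(0.8477/0.7126) = 0.21232
  P(4)·log₂(P(4)/Q(4)) = 0.0099·log₂(0.0099/0.0744) = -0.02881

D_KL(P||Q) = -0.02915 - 0.00611 + 0.21232 - 0.02881 = 0.14825 ≈ 0.1483 bits

D_KL(Q||P) = Σ Q(x) log₂(Q(x)/P(x))

Computing term by term:
  Q(1)·log₂(Q(1)/P(1)) = 0.0762·log₂(0.0762/0.0099) = 0.22435
  Q(2)·log₂(Q(2)/P(2)) = 0.1368·log₂(0.1368/0.1325) = 0.00630
  Q(3)·log₂(Q(3)/P(3)) = 0.7126·log₂(0.7126/0.8477) = -0.17848
  Q(4)·log₂(Q(4)/P(4)) = 0.0744·log₂(0.0744/0.0099) = 0.21649

D_KL(Q||P) = 0.22435 + 0.00630 - 0.17848 + 0.21649 = 0.26866 ≈ 0.2687 bits

These are NOT equal (difference: 0.1204 bits). KL divergence is asymmetric: D_KL(P||Q) ≠ D_KL(Q||P) in general.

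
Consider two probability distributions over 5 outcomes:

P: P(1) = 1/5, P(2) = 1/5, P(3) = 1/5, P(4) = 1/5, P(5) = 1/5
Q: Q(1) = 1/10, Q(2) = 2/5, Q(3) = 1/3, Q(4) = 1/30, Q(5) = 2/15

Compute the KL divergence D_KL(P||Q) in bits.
0.4866 bits

D_KL(P||Q) = Σ P(x) log₂(P(x)/Q(x))

Computing term by term:
  P(1)·log₂(P(1)/Q(1)) = (1/5)·log₂((1/5)/(1/10)) = 0.20000
  P(2)·log₂(P(2)/Q(2)) = (1/5)·log₂((1/5)/(2/5)) = -0.20000
  P(3)·log₂(P(3)/Q(3)) = (1/5)·log₂((1/5)/(1/3)) = -0.14739
  P(4)·log₂(P(4)/Q(4)) = (1/5)·log₂((1/5)/(1/30)) = 0.51699
  P(5)·log₂(P(5)/Q(5)) = (1/5)·log₂((1/5)/(2/15)) = 0.11699

D_KL(P||Q) = 0.20000 - 0.20000 - 0.14739 + 0.51699 + 0.11699 = 0.48659 ≈ 0.4866 bits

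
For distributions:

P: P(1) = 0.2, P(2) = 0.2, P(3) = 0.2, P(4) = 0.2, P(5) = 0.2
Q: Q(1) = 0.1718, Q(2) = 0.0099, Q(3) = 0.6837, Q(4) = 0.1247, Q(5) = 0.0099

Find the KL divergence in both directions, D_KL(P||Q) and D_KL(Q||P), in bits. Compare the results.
D_KL(P||Q) = 1.5601 bits, D_KL(Q||P) = 1.0039 bits. D_KL(P||Q) is larger than D_KL(Q||P) by 0.5562 bits; the two directions differ.

D_KL(P||Q) = Σ P(x) log₂(P(x)/Q(x))

Computing term by term:
  P(1)·log₂(P(1)/Q(1)) = 0.2·log₂(0.2/0.1718) = 0.04385
  P(2)·log₂(P(2)/Q(2)) = 0.2·log₂(0.2/0.0099) = 0.86729
  P(3)·log₂(P(3)/Q(3)) = 0.2·log₂(0.2/0.6837) = -0.35467
  P(4)·log₂(P(4)/Q(4)) = 0.2·log₂(0.2/0.1247) = 0.13631
  P(5)·log₂(P(5)/Q(5)) = 0.2·log₂(0.2/0.0099) = 0.86729

D_KL(P||Q) = 0.04385 + 0.86729 - 0.35467 + 0.13631 + 0.86729 = 1.56007 ≈ 1.5601 bits

D_KL(Q||P) = Σ Q(x) log₂(Q(x)/P(x))

Computing term by term:
  Q(1)·log₂(Q(1)/P(1)) = 0.1718·log₂(0.1718/0.2) = -0.03767
  Q(2)·log₂(Q(2)/P(2)) = 0.0099·log₂(0.0099/0.2) = -0.04293
  Q(3)·log₂(Q(3)/P(3)) = 0.6837·log₂(0.6837/0.2) = 1.21245
  Q(4)·log₂(Q(4)/P(4)) = 0.1247·log₂(0.1247/0.2) = -0.08499
  Q(5)·log₂(Q(5)/P(5)) = 0.0099·log₂(0.0099/0.2) = -0.04293

D_KL(Q||P) = -0.03767 - 0.04293 + 1.21245 - 0.08499 - 0.04293 = 1.00393 ≈ 1.0039 bits

These are NOT equal (difference: 0.5562 bits). KL divergence is asymmetric: D_KL(P||Q) ≠ D_KL(Q||P) in general.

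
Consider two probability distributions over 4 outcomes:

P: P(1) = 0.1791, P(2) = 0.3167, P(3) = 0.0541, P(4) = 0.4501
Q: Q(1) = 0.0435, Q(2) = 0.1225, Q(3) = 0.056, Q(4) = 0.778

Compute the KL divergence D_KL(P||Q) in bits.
0.4416 bits

D_KL(P||Q) = Σ P(x) log₂(P(x)/Q(x))

Computing term by term:
  P(1)·log₂(P(1)/Q(1)) = 0.1791·log₂(0.1791/0.0435) = 0.36566
  P(2)·log₂(P(2)/Q(2)) = 0.3167·log₂(0.3167/0.1225) = 0.43399
  P(3)·log₂(P(3)/Q(3)) = 0.0541·log₂(0.0541/0.056) = -0.00269
  P(4)·log₂(P(4)/Q(4)) = 0.4501·log₂(0.4501/0.778) = -0.35537

D_KL(P||Q) = 0.36566 + 0.43399 - 0.00269 - 0.35537 = 0.44159 ≈ 0.4416 bits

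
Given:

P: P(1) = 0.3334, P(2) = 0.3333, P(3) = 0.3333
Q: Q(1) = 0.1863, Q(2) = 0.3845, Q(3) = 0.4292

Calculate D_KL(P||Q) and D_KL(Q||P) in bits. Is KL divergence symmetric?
D_KL(P||Q) = 0.0896 bits, D_KL(Q||P) = 0.0794 bits. No, KL divergence is not symmetric.

D_KL(P||Q) = Σ P(x) log₂(P(x)/Q(x))

Computing term by term:
  P(1)·log₂(P(1)/Q(1)) = 0.3334·log₂(0.3334/0.1863) = 0.27993
  P(2)·log₂(P(2)/Q(2)) = 0.3333·log₂(0.3333/0.3845) = -0.06871
  P(3)·log₂(P(3)/Q(3)) = 0.3333·log₂(0.3333/0.4292) = -0.12160

D_KL(P||Q) = 0.27993 - 0.06871 - 0.12160 = 0.08962 ≈ 0.0896 bits

D_KL(Q||P) = Σ Q(x) log₂(Q(x)/P(x))

Computing term by term:
  Q(1)·log₂(Q(1)/P(1)) = 0.1863·log₂(0.1863/0.3334) = -0.15642
  Q(2)·log₂(Q(2)/P(2)) = 0.3845·log₂(0.3845/0.3333) = 0.07927
  Q(3)·log₂(Q(3)/P(3)) = 0.4292·log₂(0.4292/0.3333) = 0.15658

D_KL(Q||P) = -0.15642 + 0.07927 + 0.15658 = 0.07943 ≈ 0.0794 bits

These are NOT equal (difference: 0.0102 bits). KL divergence is asymmetric: D_KL(P||Q) ≠ D_KL(Q||P) in general.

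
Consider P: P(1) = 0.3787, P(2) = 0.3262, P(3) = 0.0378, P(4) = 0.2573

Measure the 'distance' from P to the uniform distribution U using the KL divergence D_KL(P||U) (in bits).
0.2598 bits

U(i) = 1/4 for all i

D_KL(P||U) = Σ P(x) log₂(P(x) / (1/4))
           = Σ P(x) log₂(P(x)) + log₂(4)
           = log₂(4) - H(P)

H(P) = -Σ P(x) log₂(P(x)):
  -P(1)·log₂(P(1)) = -(0.3787)·log₂(0.3787) = 0.53051
  -P(2)·log₂(P(2)) = -(0.3262)·log₂(0.3262) = 0.52720
  -P(3)·log₂(P(3)) = -(0.0378)·log₂(0.0378) = 0.17862
  -P(4)·log₂(P(4)) = -(0.2573)·log₂(0.2573) = 0.50392
H(P) = 0.53051 + 0.52720 + 0.17862 + 0.50392 = 1.74025 bits

log₂(4) = 2.00000 bits

D_KL(P||U) = 2.00000 - 1.74025 = 0.25975 ≈ 0.2598 bits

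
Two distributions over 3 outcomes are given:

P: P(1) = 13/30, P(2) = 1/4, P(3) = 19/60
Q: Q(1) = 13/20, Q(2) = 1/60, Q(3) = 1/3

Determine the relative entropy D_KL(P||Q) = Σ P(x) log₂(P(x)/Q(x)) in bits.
0.6998 bits

D_KL(P||Q) = Σ P(x) log₂(P(x)/Q(x))

Computing term by term:
  P(1)·log₂(P(1)/Q(1)) = (13/30)·log₂((13/30)/(13/20)) = -0.25348
  P(2)·log₂(P(2)/Q(2)) = (1/4)·log₂((1/4)/(1/60)) = 0.97672
  P(3)·log₂(P(3)/Q(3)) = (19/60)·log₂((19/60)/(1/3)) = -0.02343

D_KL(P||Q) = -0.25348 + 0.97672 - 0.02343 = 0.69981 ≈ 0.6998 bits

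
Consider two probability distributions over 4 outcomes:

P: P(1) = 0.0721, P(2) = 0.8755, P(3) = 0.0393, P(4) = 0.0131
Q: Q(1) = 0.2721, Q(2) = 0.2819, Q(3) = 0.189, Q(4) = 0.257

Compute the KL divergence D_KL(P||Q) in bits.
1.1479 bits

D_KL(P||Q) = Σ P(x) log₂(P(x)/Q(x))

Computing term by term:
  P(1)·log₂(P(1)/Q(1)) = 0.0721·log₂(0.0721/0.2721) = -0.13815
  P(2)·log₂(P(2)/Q(2)) = 0.8755·log₂(0.8755/0.2819) = 1.43138
  P(3)·log₂(P(3)/Q(3)) = 0.0393·log₂(0.0393/0.189) = -0.08905
  P(4)·log₂(P(4)/Q(4)) = 0.0131·log₂(0.0131/0.257) = -0.05625

D_KL(P||Q) = -0.13815 + 1.43138 - 0.08905 - 0.05625 = 1.14793 ≈ 1.1479 bits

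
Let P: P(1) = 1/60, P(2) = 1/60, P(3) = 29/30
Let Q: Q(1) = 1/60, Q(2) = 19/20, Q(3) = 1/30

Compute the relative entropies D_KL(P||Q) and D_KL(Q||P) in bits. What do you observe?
D_KL(P||Q) = 4.5988 bits, D_KL(Q||P) = 5.3793 bits. The two directions give different values (D_KL(Q||P) exceeds D_KL(P||Q) by 0.7805 bits): KL divergence is asymmetric.

D_KL(P||Q) = Σ P(x) log₂(P(x)/Q(x))

Computing term by term:
  P(1)·log₂(P(1)/Q(1)) = (1/60)·log₂((1/60)/(1/60)) = 0.00000
  P(2)·log₂(P(2)/Q(2)) = (1/60)·log₂((1/60)/(19/20)) = -0.09721
  P(3)·log₂(P(3)/Q(3)) = (29/30)·log₂((29/30)/(1/30)) = 4.69605

D_KL(P||Q) = 0.00000 - 0.09721 + 4.69605 = 4.59884 ≈ 4.5988 bits

D_KL(Q||P) = Σ Q(x) log₂(Q(x)/P(x))

Computing term by term:
  Q(1)·log₂(Q(1)/P(1)) = (1/60)·log₂((1/60)/(1/60)) = 0.00000
  Q(2)·log₂(Q(2)/P(2)) = (19/20)·log₂((19/20)/(1/60)) = 5.54125
  Q(3)·log₂(Q(3)/P(3)) = (1/30)·log₂((1/30)/(29/30)) = -0.16193

D_KL(Q||P) = 0.00000 + 5.54125 - 0.16193 = 5.37932 ≈ 5.3793 bits

These are NOT equal (difference: 0.7805 bits). KL divergence is asymmetric: D_KL(P||Q) ≠ D_KL(Q||P) in general.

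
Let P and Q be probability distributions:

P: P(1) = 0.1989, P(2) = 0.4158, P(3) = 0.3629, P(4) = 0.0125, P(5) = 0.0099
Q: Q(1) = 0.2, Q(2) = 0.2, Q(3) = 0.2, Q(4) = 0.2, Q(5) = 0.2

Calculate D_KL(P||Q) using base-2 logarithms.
0.6565 bits

D_KL(P||Q) = Σ P(x) log₂(P(x)/Q(x))

Computing term by term:
  P(1)·log₂(P(1)/Q(1)) = 0.1989·log₂(0.1989/0.2) = -0.00158
  P(2)·log₂(P(2)/Q(2)) = 0.4158·log₂(0.4158/0.2) = 0.43904
  P(3)·log₂(P(3)/Q(3)) = 0.3629·log₂(0.3629/0.2) = 0.31194
  P(4)·log₂(P(4)/Q(4)) = 0.0125·log₂(0.0125/0.2) = -0.05000
  P(5)·log₂(P(5)/Q(5)) = 0.0099·log₂(0.0099/0.2) = -0.04293

D_KL(P||Q) = -0.00158 + 0.43904 + 0.31194 - 0.05000 - 0.04293 = 0.65647 ≈ 0.6565 bits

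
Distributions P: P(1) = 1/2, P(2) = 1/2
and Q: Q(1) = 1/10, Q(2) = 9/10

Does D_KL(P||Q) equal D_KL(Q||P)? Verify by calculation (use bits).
D_KL(P||Q) = 0.7370 bits, D_KL(Q||P) = 0.5310 bits. No — D_KL(P||Q) ≠ D_KL(Q||P) for this pair.

D_KL(P||Q) = Σ P(x) log₂(P(x)/Q(x))

Computing term by term:
  P(1)·log₂(P(1)/Q(1)) = (1/2)·log₂((1/2)/(1/10)) = 1.16096
  P(2)·log₂(P(2)/Q(2)) = (1/2)·log₂((1/2)/(9/10)) = -0.42400

D_KL(P||Q) = 1.16096 - 0.42400 = 0.73696 ≈ 0.7370 bits

D_KL(Q||P) = Σ Q(x) log₂(Q(x)/P(x))

Computing term by term:
  Q(1)·log₂(Q(1)/P(1)) = (1/10)·log₂((1/10)/(1/2)) = -0.23219
  Q(2)·log₂(Q(2)/P(2)) = (9/10)·log₂((9/10)/(1/2)) = 0.76320

D_KL(Q||P) = -0.23219 + 0.76320 = 0.53101 ≈ 0.5310 bits

These are NOT equal (difference: 0.2060 bits). KL divergence is asymmetric: D_KL(P||Q) ≠ D_KL(Q||P) in general.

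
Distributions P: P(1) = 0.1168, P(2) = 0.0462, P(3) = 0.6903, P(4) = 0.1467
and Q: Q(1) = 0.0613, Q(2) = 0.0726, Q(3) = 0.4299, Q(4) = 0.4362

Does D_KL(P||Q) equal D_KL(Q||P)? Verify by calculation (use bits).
D_KL(P||Q) = 0.3195 bits, D_KL(Q||P) = 0.3824 bits. No — D_KL(P||Q) ≠ D_KL(Q||P) for this pair.

D_KL(P||Q) = Σ P(x) log₂(P(x)/Q(x))

Computing term by term:
  P(1)·log₂(P(1)/Q(1)) = 0.1168·log₂(0.1168/0.0613) = 0.10863
  P(2)·log₂(P(2)/Q(2)) = 0.0462·log₂(0.0462/0.0726) = -0.03013
  P(3)·log₂(P(3)/Q(3)) = 0.6903·log₂(0.6903/0.4299) = 0.47163
  P(4)·log₂(P(4)/Q(4)) = 0.1467·log₂(0.1467/0.4362) = -0.23063

D_KL(P||Q) = 0.10863 - 0.03013 + 0.47163 - 0.23063 = 0.31950 ≈ 0.3195 bits

D_KL(Q||P) = Σ Q(x) log₂(Q(x)/P(x))

Computing term by term:
  Q(1)·log₂(Q(1)/P(1)) = 0.0613·log₂(0.0613/0.1168) = -0.05701
  Q(2)·log₂(Q(2)/P(2)) = 0.0726·log₂(0.0726/0.0462) = 0.04734
  Q(3)·log₂(Q(3)/P(3)) = 0.4299·log₂(0.4299/0.6903) = -0.29372
  Q(4)·log₂(Q(4)/P(4)) = 0.4362·log₂(0.4362/0.1467) = 0.68576

D_KL(Q||P) = -0.05701 + 0.04734 - 0.29372 + 0.68576 = 0.38237 ≈ 0.3824 bits

These are NOT equal (difference: 0.0629 bits). KL divergence is asymmetric: D_KL(P||Q) ≠ D_KL(Q||P) in general.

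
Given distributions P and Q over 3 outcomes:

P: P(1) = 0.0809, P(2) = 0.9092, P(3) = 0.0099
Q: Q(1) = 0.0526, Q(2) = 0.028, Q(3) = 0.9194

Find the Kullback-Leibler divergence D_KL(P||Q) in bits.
4.5507 bits

D_KL(P||Q) = Σ P(x) log₂(P(x)/Q(x))

Computing term by term:
  P(1)·log₂(P(1)/Q(1)) = 0.0809·log₂(0.0809/0.0526) = 0.05025
  P(2)·log₂(P(2)/Q(2)) = 0.9092·log₂(0.9092/0.028) = 4.56518
  P(3)·log₂(P(3)/Q(3)) = 0.0099·log₂(0.0099/0.9194) = -0.06472

D_KL(P||Q) = 0.05025 + 4.56518 - 0.06472 = 4.55071 ≈ 4.5507 bits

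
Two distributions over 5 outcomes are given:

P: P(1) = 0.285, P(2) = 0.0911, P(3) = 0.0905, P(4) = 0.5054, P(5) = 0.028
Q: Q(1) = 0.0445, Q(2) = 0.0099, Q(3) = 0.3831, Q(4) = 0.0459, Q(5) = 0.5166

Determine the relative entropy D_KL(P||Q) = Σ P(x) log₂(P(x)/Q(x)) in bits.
2.4982 bits

D_KL(P||Q) = Σ P(x) log₂(P(x)/Q(x))

Computing term by term:
  P(1)·log₂(P(1)/Q(1)) = 0.285·log₂(0.285/0.0445) = 0.76354
  P(2)·log₂(P(2)/Q(2)) = 0.0911·log₂(0.0911/0.0099) = 0.29170
  P(3)·log₂(P(3)/Q(3)) = 0.0905·log₂(0.0905/0.3831) = -0.18840
  P(4)·log₂(P(4)/Q(4)) = 0.5054·log₂(0.5054/0.0459) = 1.74912
  P(5)·log₂(P(5)/Q(5)) = 0.028·log₂(0.028/0.5166) = -0.11776

D_KL(P||Q) = 0.76354 + 0.29170 - 0.18840 + 1.74912 - 0.11776 = 2.49820 ≈ 2.4982 bits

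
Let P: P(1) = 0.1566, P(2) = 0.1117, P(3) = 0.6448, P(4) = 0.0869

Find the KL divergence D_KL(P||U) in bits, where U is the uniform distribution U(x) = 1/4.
0.5134 bits

U(i) = 1/4 for all i

D_KL(P||U) = Σ P(x) log₂(P(x) / (1/4))
           = Σ P(x) log₂(P(x)) + log₂(4)
           = log₂(4) - H(P)

H(P) = -Σ P(x) log₂(P(x)):
  -P(1)·log₂(P(1)) = -(0.1566)·log₂(0.1566) = 0.41888
  -P(2)·log₂(P(2)) = -(0.1117)·log₂(0.1117) = 0.35323
  -P(3)·log₂(P(3)) = -(0.6448)·log₂(0.6448) = 0.40821
  -P(4)·log₂(P(4)) = -(0.0869)·log₂(0.0869) = 0.30628
H(P) = 0.41888 + 0.35323 + 0.40821 + 0.30628 = 1.48660 bits

log₂(4) = 2.00000 bits

D_KL(P||U) = 2.00000 - 1.48660 = 0.51340 ≈ 0.5134 bits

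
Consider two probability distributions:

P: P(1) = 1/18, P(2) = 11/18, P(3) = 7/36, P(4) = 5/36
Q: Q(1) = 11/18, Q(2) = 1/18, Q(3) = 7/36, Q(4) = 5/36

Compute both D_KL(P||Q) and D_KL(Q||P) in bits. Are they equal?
D_KL(P||Q) = 1.9219 bits, D_KL(Q||P) = 1.9219 bits. Yes, in this case they are equal (although KL divergence is not symmetric in general).

D_KL(P||Q) = Σ P(x) log₂(P(x)/Q(x))

Computing term by term:
  P(1)·log₂(P(1)/Q(1)) = (1/18)·log₂((1/18)/(11/18)) = -0.19219
  P(2)·log₂(P(2)/Q(2)) = (11/18)·log₂((11/18)/(1/18)) = 2.11410
  P(3)·log₂(P(3)/Q(3)) = (7/36)·log₂((7/36)/(7/36)) = 0.00000
  P(4)·log₂(P(4)/Q(4)) = (5/36)·log₂((5/36)/(5/36)) = 0.00000

D_KL(P||Q) = -0.19219 + 2.11410 + 0.00000 + 0.00000 = 1.92191 ≈ 1.9219 bits

D_KL(Q||P) = Σ Q(x) log₂(Q(x)/P(x))

Computing term by term:
  Q(1)·log₂(Q(1)/P(1)) = (11/18)·log₂((11/18)/(1/18)) = 2.11410
  Q(2)·log₂(Q(2)/P(2)) = (1/18)·log₂((1/18)/(11/18)) = -0.19219
  Q(3)·log₂(Q(3)/P(3)) = (7/36)·log₂((7/36)/(7/36)) = 0.00000
  Q(4)·log₂(Q(4)/P(4)) = (5/36)·log₂((5/36)/(5/36)) = 0.00000

D_KL(Q||P) = 2.11410 - 0.19219 + 0.00000 + 0.00000 = 1.92191 ≈ 1.9219 bits

These ARE equal here. Q is P with outcomes relabeled (Q(1) = P(2), Q(2) = P(1)) by a relabeling that is its own inverse, so the two sums contain exactly the same terms in a different order. This is a special case — KL divergence is not symmetric in general: D_KL(P||Q) ≠ D_KL(Q||P) for most P, Q.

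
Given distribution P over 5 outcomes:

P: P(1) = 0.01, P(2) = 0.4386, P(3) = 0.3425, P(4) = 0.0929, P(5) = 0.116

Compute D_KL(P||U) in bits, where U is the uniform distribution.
0.5256 bits

U(i) = 1/5 for all i

D_KL(P||U) = Σ P(x) log₂(P(x) / (1/5))
           = Σ P(x) log₂(P(x)) + log₂(5)
           = log₂(5) - H(P)

H(P) = -Σ P(x) log₂(P(x)):
  -P(1)·log₂(P(1)) = -(0.01)·log₂(0.01) = 0.06644
  -P(2)·log₂(P(2)) = -(0.4386)·log₂(0.4386) = 0.52151
  -P(3)·log₂(P(3)) = -(0.3425)·log₂(0.3425) = 0.52944
  -P(4)·log₂(P(4)) = -(0.0929)·log₂(0.0929) = 0.31848
  -P(5)·log₂(P(5)) = -(0.116)·log₂(0.116) = 0.36051
H(P) = 0.06644 + 0.52151 + 0.52944 + 0.31848 + 0.36051 = 1.79638 bits

log₂(5) = 2.32193 bits

D_KL(P||U) = 2.32193 - 1.79638 = 0.52555 ≈ 0.5256 bits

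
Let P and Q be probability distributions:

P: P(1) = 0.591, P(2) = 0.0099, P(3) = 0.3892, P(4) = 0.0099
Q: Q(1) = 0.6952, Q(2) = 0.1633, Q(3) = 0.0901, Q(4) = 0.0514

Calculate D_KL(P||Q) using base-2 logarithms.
0.6196 bits

D_KL(P||Q) = Σ P(x) log₂(P(x)/Q(x))

Computing term by term:
  P(1)·log₂(P(1)/Q(1)) = 0.591·log₂(0.591/0.6952) = -0.13845
  P(2)·log₂(P(2)/Q(2)) = 0.0099·log₂(0.0099/0.1633) = -0.04004
  P(3)·log₂(P(3)/Q(3)) = 0.3892·log₂(0.3892/0.0901) = 0.82157
  P(4)·log₂(P(4)/Q(4)) = 0.0099·log₂(0.0099/0.0514) = -0.02353

D_KL(P||Q) = -0.13845 - 0.04004 + 0.82157 - 0.02353 = 0.61955 ≈ 0.6196 bits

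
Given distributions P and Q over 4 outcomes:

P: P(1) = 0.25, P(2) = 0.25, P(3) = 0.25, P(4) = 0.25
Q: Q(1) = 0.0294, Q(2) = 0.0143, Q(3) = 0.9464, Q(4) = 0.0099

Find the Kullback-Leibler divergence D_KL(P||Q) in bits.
2.4884 bits

D_KL(P||Q) = Σ P(x) log₂(P(x)/Q(x))

Computing term by term:
  P(1)·log₂(P(1)/Q(1)) = 0.25·log₂(0.25/0.0294) = 0.77201
  P(2)·log₂(P(2)/Q(2)) = 0.25·log₂(0.25/0.0143) = 1.03196
  P(3)·log₂(P(3)/Q(3)) = 0.25·log₂(0.25/0.9464) = -0.48013
  P(4)·log₂(P(4)/Q(4)) = 0.25·log₂(0.25/0.0099) = 1.16459

D_KL(P||Q) = 0.77201 + 1.03196 - 0.48013 + 1.16459 = 2.48843 ≈ 2.4884 bits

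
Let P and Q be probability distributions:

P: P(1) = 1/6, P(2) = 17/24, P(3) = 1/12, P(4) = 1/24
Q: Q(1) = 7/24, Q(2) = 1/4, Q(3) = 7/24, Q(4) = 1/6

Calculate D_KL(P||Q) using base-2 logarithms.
0.6958 bits

D_KL(P||Q) = Σ P(x) log₂(P(x)/Q(x))

Computing term by term:
  P(1)·log₂(P(1)/Q(1)) = (1/6)·log₂((1/6)/(7/24)) = -0.13456
  P(2)·log₂(P(2)/Q(2)) = (17/24)·log₂((17/24)/(1/4)) = 1.06427
  P(3)·log₂(P(3)/Q(3)) = (1/12)·log₂((1/12)/(7/24)) = -0.15061
  P(4)·log₂(P(4)/Q(4)) = (1/24)·log₂((1/24)/(1/6)) = -0.08333

D_KL(P||Q) = -0.13456 + 1.06427 - 0.15061 - 0.08333 = 0.69577 ≈ 0.6958 bits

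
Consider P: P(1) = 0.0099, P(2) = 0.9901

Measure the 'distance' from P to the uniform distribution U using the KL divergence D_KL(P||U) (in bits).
0.9199 bits

U(i) = 1/2 for all i

D_KL(P||U) = Σ P(x) log₂(P(x) / (1/2))
           = Σ P(x) log₂(P(x)) + log₂(2)
           = log₂(2) - H(P)

H(P) = -Σ P(x) log₂(P(x)):
  -P(1)·log₂(P(1)) = -(0.0099)·log₂(0.0099) = 0.06592
  -P(2)·log₂(P(2)) = -(0.9901)·log₂(0.9901) = 0.01421
H(P) = 0.06592 + 0.01421 = 0.08013 bits

log₂(2) = 1.00000 bits

D_KL(P||U) = 1.00000 - 0.08013 = 0.91987 ≈ 0.9199 bits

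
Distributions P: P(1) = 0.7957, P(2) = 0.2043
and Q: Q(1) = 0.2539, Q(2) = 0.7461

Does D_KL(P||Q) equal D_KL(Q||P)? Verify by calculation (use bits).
D_KL(P||Q) = 0.9295 bits, D_KL(Q||P) = 0.9758 bits. No — D_KL(P||Q) ≠ D_KL(Q||P) for this pair.

D_KL(P||Q) = Σ P(x) log₂(P(x)/Q(x))

Computing term by term:
  P(1)·log₂(P(1)/Q(1)) = 0.7957·log₂(0.7957/0.2539) = 1.31129
  P(2)·log₂(P(2)/Q(2)) = 0.2043·log₂(0.2043/0.7461) = -0.38177

D_KL(P||Q) = 1.31129 - 0.38177 = 0.92952 ≈ 0.9295 bits

D_KL(Q||P) = Σ Q(x) log₂(Q(x)/P(x))

Computing term by term:
  Q(1)·log₂(Q(1)/P(1)) = 0.2539·log₂(0.2539/0.7957) = -0.41842
  Q(2)·log₂(Q(2)/P(2)) = 0.7461·log₂(0.7461/0.2043) = 1.39422

D_KL(Q||P) = -0.41842 + 1.39422 = 0.97580 ≈ 0.9758 bits

These are NOT equal (difference: 0.0463 bits). KL divergence is asymmetric: D_KL(P||Q) ≠ D_KL(Q||P) in general.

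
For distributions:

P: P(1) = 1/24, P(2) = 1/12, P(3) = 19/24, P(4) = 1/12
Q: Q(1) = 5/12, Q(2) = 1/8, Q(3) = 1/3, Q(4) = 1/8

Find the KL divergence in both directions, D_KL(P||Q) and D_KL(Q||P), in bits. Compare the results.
D_KL(P||Q) = 0.7520 bits, D_KL(Q||P) = 1.1144 bits. D_KL(Q||P) is larger than D_KL(P||Q) by 0.3624 bits; the two directions differ.

D_KL(P||Q) = Σ P(x) log₂(P(x)/Q(x))

Computing term by term:
  P(1)·log₂(P(1)/Q(1)) = (1/24)·log₂((1/24)/(5/12)) = -0.13841
  P(2)·log₂(P(2)/Q(2)) = (1/12)·log₂((1/12)/(1/8)) = -0.04875
  P(3)·log₂(P(3)/Q(3)) = (19/24)·log₂((19/24)/(1/3)) = 0.98794
  P(4)·log₂(P(4)/Q(4)) = (1/12)·log₂((1/12)/(1/8)) = -0.04875

D_KL(P||Q) = -0.13841 - 0.04875 + 0.98794 - 0.04875 = 0.75203 ≈ 0.7520 bits

D_KL(Q||P) = Σ Q(x) log₂(Q(x)/P(x))

Computing term by term:
  Q(1)·log₂(Q(1)/P(1)) = (5/12)·log₂((5/12)/(1/24)) = 1.38414
  Q(2)·log₂(Q(2)/P(2)) = (1/8)·log₂((1/8)/(1/12)) = 0.07312
  Q(3)·log₂(Q(3)/P(3)) = (1/3)·log₂((1/3)/(19/24)) = -0.41598
  Q(4)·log₂(Q(4)/P(4)) = (1/8)·log₂((1/8)/(1/12)) = 0.07312

D_KL(Q||P) = 1.38414 + 0.07312 - 0.41598 + 0.07312 = 1.11440 ≈ 1.1144 bits

These are NOT equal (difference: 0.3624 bits). KL divergence is asymmetric: D_KL(P||Q) ≠ D_KL(Q||P) in general.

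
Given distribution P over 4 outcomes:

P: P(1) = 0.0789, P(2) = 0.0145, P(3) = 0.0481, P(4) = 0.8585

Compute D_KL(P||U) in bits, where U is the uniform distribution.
1.2228 bits

U(i) = 1/4 for all i

D_KL(P||U) = Σ P(x) log₂(P(x) / (1/4))
           = Σ P(x) log₂(P(x)) + log₂(4)
           = log₂(4) - H(P)

H(P) = -Σ P(x) log₂(P(x)):
  -P(1)·log₂(P(1)) = -(0.0789)·log₂(0.0789) = 0.28908
  -P(2)·log₂(P(2)) = -(0.0145)·log₂(0.0145) = 0.08856
  -P(3)·log₂(P(3)) = -(0.0481)·log₂(0.0481) = 0.21057
  -P(4)·log₂(P(4)) = -(0.8585)·log₂(0.8585) = 0.18896
H(P) = 0.28908 + 0.08856 + 0.21057 + 0.18896 = 0.77717 bits

log₂(4) = 2.00000 bits

D_KL(P||U) = 2.00000 - 0.77717 = 1.22283 ≈ 1.2228 bits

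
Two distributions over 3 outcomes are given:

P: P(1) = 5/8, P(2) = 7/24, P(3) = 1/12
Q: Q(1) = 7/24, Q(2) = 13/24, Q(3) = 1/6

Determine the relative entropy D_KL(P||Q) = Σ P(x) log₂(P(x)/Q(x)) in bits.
0.3434 bits

D_KL(P||Q) = Σ P(x) log₂(P(x)/Q(x))

Computing term by term:
  P(1)·log₂(P(1)/Q(1)) = (5/8)·log₂((5/8)/(7/24)) = 0.68721
  P(2)·log₂(P(2)/Q(2)) = (7/24)·log₂((7/24)/(13/24)) = -0.26048
  P(3)·log₂(P(3)/Q(3)) = (1/12)·log₂((1/12)/(1/6)) = -0.08333

D_KL(P||Q) = 0.68721 - 0.26048 - 0.08333 = 0.34340 ≈ 0.3434 bits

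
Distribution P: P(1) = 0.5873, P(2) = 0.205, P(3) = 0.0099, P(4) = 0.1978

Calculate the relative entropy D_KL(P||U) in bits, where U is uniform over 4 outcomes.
0.5520 bits

U(i) = 1/4 for all i

D_KL(P||U) = Σ P(x) log₂(P(x) / (1/4))
           = Σ P(x) log₂(P(x)) + log₂(4)
           = log₂(4) - H(P)

H(P) = -Σ P(x) log₂(P(x)):
  -P(1)·log₂(P(1)) = -(0.5873)·log₂(0.5873) = 0.45095
  -P(2)·log₂(P(2)) = -(0.205)·log₂(0.205) = 0.46869
  -P(3)·log₂(P(3)) = -(0.0099)·log₂(0.0099) = 0.06592
  -P(4)·log₂(P(4)) = -(0.1978)·log₂(0.1978) = 0.46243
H(P) = 0.45095 + 0.46869 + 0.06592 + 0.46243 = 1.44799 bits

log₂(4) = 2.00000 bits

D_KL(P||U) = 2.00000 - 1.44799 = 0.55201 ≈ 0.5520 bits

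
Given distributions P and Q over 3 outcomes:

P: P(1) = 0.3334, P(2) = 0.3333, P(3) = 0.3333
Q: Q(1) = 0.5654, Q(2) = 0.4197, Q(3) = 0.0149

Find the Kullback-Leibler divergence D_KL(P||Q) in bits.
1.1294 bits

D_KL(P||Q) = Σ P(x) log₂(P(x)/Q(x))

Computing term by term:
  P(1)·log₂(P(1)/Q(1)) = 0.3334·log₂(0.3334/0.5654) = -0.25406
  P(2)·log₂(P(2)/Q(2)) = 0.3333·log₂(0.3333/0.4197) = -0.11083
  P(3)·log₂(P(3)/Q(3)) = 0.3333·log₂(0.3333/0.0149) = 1.49433

D_KL(P||Q) = -0.25406 - 0.11083 + 1.49433 = 1.12944 ≈ 1.1294 bits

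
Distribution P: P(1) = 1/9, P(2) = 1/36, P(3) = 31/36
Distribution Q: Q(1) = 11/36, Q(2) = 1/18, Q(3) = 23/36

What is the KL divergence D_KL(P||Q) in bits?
0.1809 bits

D_KL(P||Q) = Σ P(x) log₂(P(x)/Q(x))

Computing term by term:
  P(1)·log₂(P(1)/Q(1)) = (1/9)·log₂((1/9)/(11/36)) = -0.16216
  P(2)·log₂(P(2)/Q(2)) = (1/36)·log₂((1/36)/(1/18)) = -0.02778
  P(3)·log₂(P(3)/Q(3)) = (31/36)·log₂((31/36)/(23/36)) = 0.37082

D_KL(P||Q) = -0.16216 - 0.02778 + 0.37082 = 0.18088 ≈ 0.1809 bits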